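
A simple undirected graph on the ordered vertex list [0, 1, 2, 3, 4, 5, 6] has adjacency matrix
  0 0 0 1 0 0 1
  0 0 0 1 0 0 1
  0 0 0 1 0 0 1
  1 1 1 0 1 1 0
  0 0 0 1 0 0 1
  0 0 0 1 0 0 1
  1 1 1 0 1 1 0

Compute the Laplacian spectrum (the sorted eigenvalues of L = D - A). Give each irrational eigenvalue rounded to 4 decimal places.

With the vertex order [0, 1, 2, 3, 4, 5, 6], the degrees are [2, 2, 2, 5, 2, 2, 5], giving D = diag(2, 2, 2, 5, 2, 2, 5) and L = D - A. Diagonalising L (or applying a numerical eigensolver to the 7x7 matrix) gives the spectrum above.

[0, 2, 2, 2, 2, 5, 7]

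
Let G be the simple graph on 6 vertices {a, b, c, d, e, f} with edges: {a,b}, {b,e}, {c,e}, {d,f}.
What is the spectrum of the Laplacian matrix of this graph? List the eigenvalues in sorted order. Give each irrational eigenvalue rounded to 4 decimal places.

Each diagonal entry of L is the vertex degree and each off-diagonal entry is -1 where an edge is present, 0 otherwise; in the order [a, b, c, d, e, f] the diagonal is [1, 2, 1, 1, 2, 1]. Since every row of L sums to 0, the all-ones vector is in the kernel and 0 is an eigenvalue. The 2 zero eigenvalues correspond to the 2 connected components.

[0, 0, 0.5858, 2, 2, 3.4142]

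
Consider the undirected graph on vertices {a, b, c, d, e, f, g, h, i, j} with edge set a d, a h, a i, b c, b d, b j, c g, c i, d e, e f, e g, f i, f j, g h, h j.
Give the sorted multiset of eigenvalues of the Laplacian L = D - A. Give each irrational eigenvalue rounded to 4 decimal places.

[0, 2, 2, 2, 2, 2, 5, 5, 5, 5]

Each diagonal entry of L is the vertex degree and each off-diagonal entry is -1 where an edge is present, 0 otherwise; in the order [a, b, c, d, e, f, g, h, i, j] the diagonal is [3, 3, 3, 3, 3, 3, 3, 3, 3, 3]. Diagonalising L (or applying a numerical eigensolver to the 10x10 matrix) gives the spectrum above. The single zero eigenvalue shows the graph is connected.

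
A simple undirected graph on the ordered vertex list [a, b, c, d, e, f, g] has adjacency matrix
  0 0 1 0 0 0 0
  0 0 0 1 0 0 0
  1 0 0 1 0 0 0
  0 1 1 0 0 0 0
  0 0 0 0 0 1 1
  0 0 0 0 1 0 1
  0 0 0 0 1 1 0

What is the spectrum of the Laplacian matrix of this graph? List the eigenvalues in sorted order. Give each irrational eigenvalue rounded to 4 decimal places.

[0, 0, 0.5858, 2, 3, 3, 3.4142]

Reading degrees in the order [a, b, c, d, e, f, g] gives [1, 1, 2, 2, 2, 2, 2]; set D = diag(1, 1, 2, 2, 2, 2, 2) and form L = D - A. Diagonalising L (or applying a numerical eigensolver to the 7x7 matrix) gives the spectrum above. The 2 zero eigenvalues correspond to the 2 connected components. The eigenvalues sum to 12, which equals trace(L) = 2|E|. The largest eigenvalue, 3.4142, is at most the vertex count 7.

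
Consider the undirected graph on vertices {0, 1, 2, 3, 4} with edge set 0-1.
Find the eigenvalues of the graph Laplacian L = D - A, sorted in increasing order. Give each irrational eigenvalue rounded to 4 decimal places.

With the vertex order [0, 1, 2, 3, 4], the degrees are [1, 1, 0, 0, 0], giving D = diag(1, 1, 0, 0, 0) and L = D - A. Since every row of L sums to 0, the all-ones vector is in the kernel and 0 is an eigenvalue. The 4 zero eigenvalues correspond to the 4 connected components. The largest eigenvalue, 2, is at most the vertex count 5.

[0, 0, 0, 0, 2]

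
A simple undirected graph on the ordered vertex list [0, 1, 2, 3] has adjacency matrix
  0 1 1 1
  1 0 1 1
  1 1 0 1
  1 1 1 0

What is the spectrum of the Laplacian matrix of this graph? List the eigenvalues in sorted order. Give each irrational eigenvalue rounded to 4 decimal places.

Each diagonal entry of L is the vertex degree and each off-diagonal entry is -1 where an edge is present, 0 otherwise; in the order [0, 1, 2, 3] the diagonal is [3, 3, 3, 3]. Diagonalising L (or applying a numerical eigensolver to the 4x4 matrix) gives the spectrum above. The single zero eigenvalue shows the graph is connected. The eigenvalues sum to 12, which equals trace(L) = 2|E|.

[0, 4, 4, 4]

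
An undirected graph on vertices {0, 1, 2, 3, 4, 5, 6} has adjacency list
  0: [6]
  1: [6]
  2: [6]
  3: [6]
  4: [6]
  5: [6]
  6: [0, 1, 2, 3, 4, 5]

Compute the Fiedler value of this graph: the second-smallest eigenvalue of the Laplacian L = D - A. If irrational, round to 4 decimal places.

1

With the vertex order [0, 1, 2, 3, 4, 5, 6], the degrees are [1, 1, 1, 1, 1, 1, 6], giving D = diag(1, 1, 1, 1, 1, 1, 6) and L = D - A. Computing the eigenvalues of L and sorting gives [0, 1, 1, 1, 1, 1, 7]. The Fiedler value lambda_2 = 1 is strictly positive, so the graph is connected. There is one zero in the spectrum, matching the 1 component.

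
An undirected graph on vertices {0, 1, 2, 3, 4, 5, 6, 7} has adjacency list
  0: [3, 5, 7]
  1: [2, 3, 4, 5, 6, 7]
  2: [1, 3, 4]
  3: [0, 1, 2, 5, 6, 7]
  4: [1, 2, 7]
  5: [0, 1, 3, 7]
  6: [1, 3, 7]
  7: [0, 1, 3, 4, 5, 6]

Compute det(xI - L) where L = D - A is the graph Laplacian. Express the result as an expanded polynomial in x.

Each diagonal entry of L is the vertex degree and each off-diagonal entry is -1 where an edge is present, 0 otherwise; in the order [0, 1, 2, 3, 4, 5, 6, 7] the diagonal is [3, 6, 3, 6, 3, 4, 3, 6]. L has integer entries, so p(x) = det(xI - L) has integer coefficients. Expanding the determinant yields x^8 - 34x^7 + 481x^6 - 3660x^5 + 16135x^4 - 41116x^3 + 55960x^2 - 31320x. The constant term is 0 because L is singular (the all-ones vector lies in its kernel).

x^8 - 34x^7 + 481x^6 - 3660x^5 + 16135x^4 - 41116x^3 + 55960x^2 - 31320x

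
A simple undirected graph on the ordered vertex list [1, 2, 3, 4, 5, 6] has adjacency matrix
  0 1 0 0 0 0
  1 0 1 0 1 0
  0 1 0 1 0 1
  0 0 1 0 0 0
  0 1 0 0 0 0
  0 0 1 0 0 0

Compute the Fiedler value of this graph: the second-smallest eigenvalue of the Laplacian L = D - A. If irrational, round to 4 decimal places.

Reading degrees in the order [1, 2, 3, 4, 5, 6] gives [1, 3, 3, 1, 1, 1]; set D = diag(1, 3, 3, 1, 1, 1) and form L = D - A. Computing the eigenvalues of L and sorting gives [0, 0.4384, 1, 1, 3, 4.5616]. The Fiedler value lambda_2 = 0.4384 is strictly positive, so the graph is connected. The largest eigenvalue, 4.5616, is at most the vertex count 6.

0.4384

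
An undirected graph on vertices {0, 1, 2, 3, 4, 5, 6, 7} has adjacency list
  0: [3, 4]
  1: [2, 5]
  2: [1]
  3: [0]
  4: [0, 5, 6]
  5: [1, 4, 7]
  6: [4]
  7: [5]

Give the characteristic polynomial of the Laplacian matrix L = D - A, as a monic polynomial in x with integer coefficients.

x^8 - 14x^7 + 76x^6 - 204x^5 + 286x^4 - 204x^3 + 68x^2 - 8x

With the vertex order [0, 1, 2, 3, 4, 5, 6, 7], the degrees are [2, 2, 1, 1, 3, 3, 1, 1], giving D = diag(2, 2, 1, 1, 3, 3, 1, 1) and L = D - A. L has integer entries, so p(x) = det(xI - L) has integer coefficients. Expanding the determinant yields x^8 - 14x^7 + 76x^6 - 204x^5 + 286x^4 - 204x^3 + 68x^2 - 8x. The constant term is 0 because L is singular (the all-ones vector lies in its kernel). There is one zero in the spectrum, matching the 1 component.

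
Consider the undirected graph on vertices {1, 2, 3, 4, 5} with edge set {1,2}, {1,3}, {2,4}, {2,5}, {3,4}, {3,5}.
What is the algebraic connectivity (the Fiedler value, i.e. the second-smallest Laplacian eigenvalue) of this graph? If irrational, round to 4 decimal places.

With the vertex order [1, 2, 3, 4, 5], the degrees are [2, 3, 3, 2, 2], giving D = diag(2, 3, 3, 2, 2) and L = D - A. Computing the eigenvalues of L and sorting gives [0, 2, 2, 3, 5]. The Fiedler value lambda_2 = 2 is strictly positive, so the graph is connected. The largest eigenvalue, 5, is at most the vertex count 5. There is one zero in the spectrum, matching the 1 component.

2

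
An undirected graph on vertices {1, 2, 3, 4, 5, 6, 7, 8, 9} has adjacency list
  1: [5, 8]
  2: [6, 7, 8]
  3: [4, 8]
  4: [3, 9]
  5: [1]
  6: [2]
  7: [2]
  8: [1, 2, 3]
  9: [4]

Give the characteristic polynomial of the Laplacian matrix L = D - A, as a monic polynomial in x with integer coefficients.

Reading degrees in the order [1, 2, 3, 4, 5, 6, 7, 8, 9] gives [2, 3, 2, 2, 1, 1, 1, 3, 1]; set D = diag(2, 3, 2, 2, 1, 1, 1, 3, 1) and form L = D - A. Computing det(xI - L) by cofactor expansion (or equivalently via sum-over-permutations) gives x^9 - 16x^8 + 103x^7 - 344x^6 + 641x^5 - 668x^4 + 370x^3 - 96x^2 + 9x. Since p(0) = det(-L) = 0, x divides p(x). There is one zero in the spectrum, matching the 1 component.

x^9 - 16x^8 + 103x^7 - 344x^6 + 641x^5 - 668x^4 + 370x^3 - 96x^2 + 9x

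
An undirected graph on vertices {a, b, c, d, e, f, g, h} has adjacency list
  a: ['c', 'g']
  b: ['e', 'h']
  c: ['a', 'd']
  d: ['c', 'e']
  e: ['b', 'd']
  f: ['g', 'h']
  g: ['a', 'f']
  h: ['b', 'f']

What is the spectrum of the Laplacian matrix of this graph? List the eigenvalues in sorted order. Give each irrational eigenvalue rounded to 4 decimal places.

Reading degrees in the order [a, b, c, d, e, f, g, h] gives [2, 2, 2, 2, 2, 2, 2, 2]; set D = diag(2, 2, 2, 2, 2, 2, 2, 2) and form L = D - A. Since every row of L sums to 0, the all-ones vector is in the kernel and 0 is an eigenvalue. The single zero eigenvalue shows the graph is connected. There is one zero in the spectrum, matching the 1 component.

[0, 0.5858, 0.5858, 2, 2, 3.4142, 3.4142, 4]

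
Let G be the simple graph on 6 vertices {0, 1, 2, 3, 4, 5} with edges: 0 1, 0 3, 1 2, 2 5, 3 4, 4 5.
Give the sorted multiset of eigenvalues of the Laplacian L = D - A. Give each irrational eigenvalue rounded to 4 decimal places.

[0, 1, 1, 3, 3, 4]

With the vertex order [0, 1, 2, 3, 4, 5], the degrees are [2, 2, 2, 2, 2, 2], giving D = diag(2, 2, 2, 2, 2, 2) and L = D - A. The multiplicity of 0 as a Laplacian eigenvalue equals the number of connected components. The largest eigenvalue, 4, is at most the vertex count 6.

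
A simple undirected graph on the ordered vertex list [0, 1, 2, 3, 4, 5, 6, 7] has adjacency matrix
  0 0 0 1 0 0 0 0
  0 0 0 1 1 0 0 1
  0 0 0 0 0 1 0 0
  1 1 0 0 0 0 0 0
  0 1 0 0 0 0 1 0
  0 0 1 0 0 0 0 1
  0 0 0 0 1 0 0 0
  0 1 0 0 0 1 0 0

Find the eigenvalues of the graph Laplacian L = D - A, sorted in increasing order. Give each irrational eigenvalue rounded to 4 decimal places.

Each diagonal entry of L is the vertex degree and each off-diagonal entry is -1 where an edge is present, 0 otherwise; in the order [0, 1, 2, 3, 4, 5, 6, 7] the diagonal is [1, 3, 1, 2, 2, 2, 1, 2]. Diagonalising L (or applying a numerical eigensolver to the 8x8 matrix) gives the spectrum above. The single zero eigenvalue shows the graph is connected.

[0, 0.2434, 0.3820, 1.1798, 2, 2.6180, 3.1386, 4.4383]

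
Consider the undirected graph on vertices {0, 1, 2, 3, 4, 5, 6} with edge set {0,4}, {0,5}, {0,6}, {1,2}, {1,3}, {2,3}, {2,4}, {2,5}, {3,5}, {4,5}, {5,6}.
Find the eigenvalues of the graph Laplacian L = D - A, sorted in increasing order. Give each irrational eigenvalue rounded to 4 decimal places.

Each diagonal entry of L is the vertex degree and each off-diagonal entry is -1 where an edge is present, 0 otherwise; in the order [0, 1, 2, 3, 4, 5, 6] the diagonal is [3, 2, 4, 3, 3, 5, 2]. The multiplicity of 0 as a Laplacian eigenvalue equals the number of connected components. The single zero eigenvalue shows the graph is connected. The eigenvalues sum to 22, which equals trace(L) = 2|E|.

[0, 1.0148, 2.3474, 3.3425, 4, 5.1494, 6.1458]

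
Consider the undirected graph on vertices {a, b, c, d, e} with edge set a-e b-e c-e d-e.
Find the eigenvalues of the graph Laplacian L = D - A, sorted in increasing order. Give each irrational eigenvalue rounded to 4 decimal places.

[0, 1, 1, 1, 5]

Each diagonal entry of L is the vertex degree and each off-diagonal entry is -1 where an edge is present, 0 otherwise; in the order [a, b, c, d, e] the diagonal is [1, 1, 1, 1, 4]. L is symmetric positive semidefinite, so every eigenvalue is real and nonnegative. The largest eigenvalue, 5, is at most the vertex count 5. The eigenvalues sum to 8, which equals trace(L) = 2|E|.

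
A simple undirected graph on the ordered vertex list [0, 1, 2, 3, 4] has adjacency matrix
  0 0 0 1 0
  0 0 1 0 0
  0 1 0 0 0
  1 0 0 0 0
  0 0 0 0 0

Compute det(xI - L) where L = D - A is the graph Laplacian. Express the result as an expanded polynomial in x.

x^5 - 4x^4 + 4x^3

With the vertex order [0, 1, 2, 3, 4], the degrees are [1, 1, 1, 1, 0], giving D = diag(1, 1, 1, 1, 0) and L = D - A. The eigenvalues of L are [0, 0, 0, 2, 2]; the characteristic polynomial is the product of (x - lambda_i), which multiplies out to x^5 - 4x^4 + 4x^3. Since p(0) = det(-L) = 0, x divides p(x). There are 3 zeros in the spectrum, matching the 3 components.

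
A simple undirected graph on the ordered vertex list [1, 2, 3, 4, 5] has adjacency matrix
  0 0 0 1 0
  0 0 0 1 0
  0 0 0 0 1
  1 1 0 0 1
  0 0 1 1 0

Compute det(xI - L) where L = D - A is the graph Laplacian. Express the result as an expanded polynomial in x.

x^5 - 8x^4 + 20x^3 - 18x^2 + 5x

With the vertex order [1, 2, 3, 4, 5], the degrees are [1, 1, 1, 3, 2], giving D = diag(1, 1, 1, 3, 2) and L = D - A. L has integer entries, so p(x) = det(xI - L) has integer coefficients. Expanding the determinant yields x^5 - 8x^4 + 20x^3 - 18x^2 + 5x. The coefficient of x^4 equals -trace(L) = -8, matching the sum of degrees. The eigenvalues sum to 8, which equals trace(L) = 2|E|.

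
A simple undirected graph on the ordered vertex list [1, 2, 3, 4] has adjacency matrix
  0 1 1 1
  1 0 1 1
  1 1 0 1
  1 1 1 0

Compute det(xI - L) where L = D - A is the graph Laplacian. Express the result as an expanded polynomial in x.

Each diagonal entry of L is the vertex degree and each off-diagonal entry is -1 where an edge is present, 0 otherwise; in the order [1, 2, 3, 4] the diagonal is [3, 3, 3, 3]. L has integer entries, so p(x) = det(xI - L) has integer coefficients. Expanding the determinant yields x^4 - 12x^3 + 48x^2 - 64x. The coefficient of x^3 equals -trace(L) = -12, matching the sum of degrees.

x^4 - 12x^3 + 48x^2 - 64x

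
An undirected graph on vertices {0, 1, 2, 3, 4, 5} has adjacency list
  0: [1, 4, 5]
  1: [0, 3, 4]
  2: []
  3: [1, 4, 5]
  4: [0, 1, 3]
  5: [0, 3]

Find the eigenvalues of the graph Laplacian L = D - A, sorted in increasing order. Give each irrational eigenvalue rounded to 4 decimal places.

[0, 0, 2, 3, 4, 5]

Reading degrees in the order [0, 1, 2, 3, 4, 5] gives [3, 3, 0, 3, 3, 2]; set D = diag(3, 3, 0, 3, 3, 2) and form L = D - A. Since every row of L sums to 0, the all-ones vector is in the kernel and 0 is an eigenvalue. The 2 zero eigenvalues correspond to the 2 connected components.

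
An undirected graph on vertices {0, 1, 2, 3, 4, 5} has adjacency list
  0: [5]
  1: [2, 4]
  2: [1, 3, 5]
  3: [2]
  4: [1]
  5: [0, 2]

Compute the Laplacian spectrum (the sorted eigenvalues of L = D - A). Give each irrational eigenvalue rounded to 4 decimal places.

[0, 0.3820, 0.6972, 2, 2.6180, 4.3028]

With the vertex order [0, 1, 2, 3, 4, 5], the degrees are [1, 2, 3, 1, 1, 2], giving D = diag(1, 2, 3, 1, 1, 2) and L = D - A. Since every row of L sums to 0, the all-ones vector is in the kernel and 0 is an eigenvalue. The single zero eigenvalue shows the graph is connected. There is one zero in the spectrum, matching the 1 component.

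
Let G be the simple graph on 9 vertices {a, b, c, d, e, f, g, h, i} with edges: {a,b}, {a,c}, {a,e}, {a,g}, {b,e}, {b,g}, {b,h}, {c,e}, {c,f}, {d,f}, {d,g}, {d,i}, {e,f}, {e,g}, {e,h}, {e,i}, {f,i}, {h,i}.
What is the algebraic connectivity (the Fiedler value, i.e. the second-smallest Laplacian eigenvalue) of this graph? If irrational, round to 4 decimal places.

2.0245

Each diagonal entry of L is the vertex degree and each off-diagonal entry is -1 where an edge is present, 0 otherwise; in the order [a, b, c, d, e, f, g, h, i] the diagonal is [4, 4, 3, 3, 7, 4, 4, 3, 4]. The sorted Laplacian eigenvalues are [0, 2.0245, 2.2679, 2.7136, 4.7573, 5, 5.3887, 5.7321, 8.1159]; the algebraic connectivity is the second entry, 2.0245. There is one zero in the spectrum, matching the 1 component. The eigenvalues sum to 36, which equals trace(L) = 2|E|.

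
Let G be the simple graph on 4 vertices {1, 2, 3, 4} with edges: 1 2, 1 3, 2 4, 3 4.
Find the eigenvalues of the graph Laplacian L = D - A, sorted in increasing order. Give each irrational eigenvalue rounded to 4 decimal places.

[0, 2, 2, 4]

Reading degrees in the order [1, 2, 3, 4] gives [2, 2, 2, 2]; set D = diag(2, 2, 2, 2) and form L = D - A. Since every row of L sums to 0, the all-ones vector is in the kernel and 0 is an eigenvalue. By the matrix-tree theorem the graph has (1/4) * product of the nonzero eigenvalues = 4 spanning trees.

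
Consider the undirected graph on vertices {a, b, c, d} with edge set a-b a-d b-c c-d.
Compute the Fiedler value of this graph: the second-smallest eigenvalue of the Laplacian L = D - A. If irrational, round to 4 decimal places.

2

With the vertex order [a, b, c, d], the degrees are [2, 2, 2, 2], giving D = diag(2, 2, 2, 2) and L = D - A. The smallest Laplacian eigenvalue is always 0. The next one, lambda_2 = 2, measures how hard the graph is to disconnect: larger values mean better connectivity. By the matrix-tree theorem the graph has (1/4) * product of the nonzero eigenvalues = 4 spanning trees. There is one zero in the spectrum, matching the 1 component.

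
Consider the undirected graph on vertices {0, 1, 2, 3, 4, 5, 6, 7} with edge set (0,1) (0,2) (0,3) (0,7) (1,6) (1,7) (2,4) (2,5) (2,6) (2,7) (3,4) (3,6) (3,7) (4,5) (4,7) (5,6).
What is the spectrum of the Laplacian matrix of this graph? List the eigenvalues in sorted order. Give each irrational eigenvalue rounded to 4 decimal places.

Reading degrees in the order [0, 1, 2, 3, 4, 5, 6, 7] gives [4, 3, 5, 4, 4, 3, 4, 5]; set D = diag(4, 3, 5, 4, 4, 3, 4, 5) and form L = D - A. L is symmetric positive semidefinite, so every eigenvalue is real and nonnegative. By the matrix-tree theorem the graph has (1/8) * product of the nonzero eigenvalues = 3247 spanning trees. The eigenvalues sum to 32, which equals trace(L) = 2|E|.

[0, 2.1562, 3.0299, 4, 4.4478, 5.1370, 6.1176, 7.1115]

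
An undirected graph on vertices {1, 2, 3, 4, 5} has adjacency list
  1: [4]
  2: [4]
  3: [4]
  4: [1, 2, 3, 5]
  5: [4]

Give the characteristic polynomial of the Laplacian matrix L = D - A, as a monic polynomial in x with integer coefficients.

Reading degrees in the order [1, 2, 3, 4, 5] gives [1, 1, 1, 4, 1]; set D = diag(1, 1, 1, 4, 1) and form L = D - A. Computing det(xI - L) by cofactor expansion (or equivalently via sum-over-permutations) gives x^5 - 8x^4 + 18x^3 - 16x^2 + 5x. The constant term is 0 because L is singular (the all-ones vector lies in its kernel). The eigenvalues sum to 8, which equals trace(L) = 2|E|.

x^5 - 8x^4 + 18x^3 - 16x^2 + 5x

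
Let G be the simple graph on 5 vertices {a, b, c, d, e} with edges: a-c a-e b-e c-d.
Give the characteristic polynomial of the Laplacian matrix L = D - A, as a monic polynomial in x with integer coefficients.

Reading degrees in the order [a, b, c, d, e] gives [2, 1, 2, 1, 2]; set D = diag(2, 1, 2, 1, 2) and form L = D - A. Computing det(xI - L) by cofactor expansion (or equivalently via sum-over-permutations) gives x^5 - 8x^4 + 21x^3 - 20x^2 + 5x. Since p(0) = det(-L) = 0, x divides p(x). The largest eigenvalue, 3.6180, is at most the vertex count 5.

x^5 - 8x^4 + 21x^3 - 20x^2 + 5x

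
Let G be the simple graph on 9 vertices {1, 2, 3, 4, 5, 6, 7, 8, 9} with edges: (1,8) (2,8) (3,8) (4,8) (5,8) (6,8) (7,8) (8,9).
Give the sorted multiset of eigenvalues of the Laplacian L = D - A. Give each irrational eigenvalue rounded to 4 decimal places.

[0, 1, 1, 1, 1, 1, 1, 1, 9]

Each diagonal entry of L is the vertex degree and each off-diagonal entry is -1 where an edge is present, 0 otherwise; in the order [1, 2, 3, 4, 5, 6, 7, 8, 9] the diagonal is [1, 1, 1, 1, 1, 1, 1, 8, 1]. Diagonalising L (or applying a numerical eigensolver to the 9x9 matrix) gives the spectrum above. The largest eigenvalue, 9, is at most the vertex count 9.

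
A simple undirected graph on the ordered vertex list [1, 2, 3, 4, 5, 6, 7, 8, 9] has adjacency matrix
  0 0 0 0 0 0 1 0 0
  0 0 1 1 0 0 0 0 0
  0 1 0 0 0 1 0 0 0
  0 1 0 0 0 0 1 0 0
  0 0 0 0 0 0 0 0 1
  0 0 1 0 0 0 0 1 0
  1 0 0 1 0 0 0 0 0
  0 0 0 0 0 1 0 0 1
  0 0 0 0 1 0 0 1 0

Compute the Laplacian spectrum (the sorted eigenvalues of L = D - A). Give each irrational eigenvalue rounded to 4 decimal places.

[0, 0.1206, 0.4679, 1, 1.6527, 2.3473, 3, 3.5321, 3.8794]

Each diagonal entry of L is the vertex degree and each off-diagonal entry is -1 where an edge is present, 0 otherwise; in the order [1, 2, 3, 4, 5, 6, 7, 8, 9] the diagonal is [1, 2, 2, 2, 1, 2, 2, 2, 2]. The multiplicity of 0 as a Laplacian eigenvalue equals the number of connected components. By the matrix-tree theorem the graph has (1/9) * product of the nonzero eigenvalues = 1 spanning tree.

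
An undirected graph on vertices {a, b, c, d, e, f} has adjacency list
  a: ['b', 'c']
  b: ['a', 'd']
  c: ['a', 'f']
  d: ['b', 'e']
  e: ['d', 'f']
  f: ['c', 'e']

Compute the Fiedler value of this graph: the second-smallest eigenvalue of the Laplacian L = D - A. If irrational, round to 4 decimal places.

1

With the vertex order [a, b, c, d, e, f], the degrees are [2, 2, 2, 2, 2, 2], giving D = diag(2, 2, 2, 2, 2, 2) and L = D - A. The smallest Laplacian eigenvalue is always 0. The next one, lambda_2 = 1, measures how hard the graph is to disconnect: larger values mean better connectivity. The largest eigenvalue, 4, is at most the vertex count 6. There is one zero in the spectrum, matching the 1 component.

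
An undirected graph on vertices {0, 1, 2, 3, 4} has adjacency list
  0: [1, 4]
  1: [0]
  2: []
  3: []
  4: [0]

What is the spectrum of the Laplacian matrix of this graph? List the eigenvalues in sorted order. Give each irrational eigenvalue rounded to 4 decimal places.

With the vertex order [0, 1, 2, 3, 4], the degrees are [2, 1, 0, 0, 1], giving D = diag(2, 1, 0, 0, 1) and L = D - A. Diagonalising L (or applying a numerical eigensolver to the 5x5 matrix) gives the spectrum above. The 3 zero eigenvalues correspond to the 3 connected components. The largest eigenvalue, 3, is at most the vertex count 5.

[0, 0, 0, 1, 3]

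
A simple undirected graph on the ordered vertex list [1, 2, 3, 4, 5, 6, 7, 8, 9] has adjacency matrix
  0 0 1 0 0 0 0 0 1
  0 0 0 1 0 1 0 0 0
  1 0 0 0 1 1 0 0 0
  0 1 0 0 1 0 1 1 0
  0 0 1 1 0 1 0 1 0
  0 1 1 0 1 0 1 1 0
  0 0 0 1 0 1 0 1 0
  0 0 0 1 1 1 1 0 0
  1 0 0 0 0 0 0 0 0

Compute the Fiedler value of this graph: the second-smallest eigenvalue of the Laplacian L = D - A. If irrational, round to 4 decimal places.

Reading degrees in the order [1, 2, 3, 4, 5, 6, 7, 8, 9] gives [2, 2, 3, 4, 4, 5, 3, 4, 1]; set D = diag(2, 2, 3, 4, 4, 5, 3, 4, 1) and form L = D - A. The sorted Laplacian eigenvalues are [0, 0.3482, 1.8053, 2.1063, 3.0794, 3.8703, 4.7142, 5.4996, 6.5766]; the algebraic connectivity is the second entry, 0.3482. There is one zero in the spectrum, matching the 1 component.

0.3482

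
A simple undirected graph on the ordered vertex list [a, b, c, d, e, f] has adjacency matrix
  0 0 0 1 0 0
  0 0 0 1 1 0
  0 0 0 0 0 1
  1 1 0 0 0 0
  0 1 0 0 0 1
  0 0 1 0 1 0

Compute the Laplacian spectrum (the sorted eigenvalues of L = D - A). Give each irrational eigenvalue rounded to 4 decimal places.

[0, 0.2679, 1, 2, 3, 3.7321]

With the vertex order [a, b, c, d, e, f], the degrees are [1, 2, 1, 2, 2, 2], giving D = diag(1, 2, 1, 2, 2, 2) and L = D - A. The multiplicity of 0 as a Laplacian eigenvalue equals the number of connected components. The single zero eigenvalue shows the graph is connected. There is one zero in the spectrum, matching the 1 component.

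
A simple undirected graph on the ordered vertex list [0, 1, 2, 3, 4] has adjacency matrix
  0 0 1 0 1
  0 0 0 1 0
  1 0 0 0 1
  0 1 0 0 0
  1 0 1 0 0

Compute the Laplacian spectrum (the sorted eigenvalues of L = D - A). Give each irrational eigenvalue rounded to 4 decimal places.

Each diagonal entry of L is the vertex degree and each off-diagonal entry is -1 where an edge is present, 0 otherwise; in the order [0, 1, 2, 3, 4] the diagonal is [2, 1, 2, 1, 2]. The multiplicity of 0 as a Laplacian eigenvalue equals the number of connected components. The 2 zero eigenvalues correspond to the 2 connected components. The eigenvalues sum to 8, which equals trace(L) = 2|E|.

[0, 0, 2, 3, 3]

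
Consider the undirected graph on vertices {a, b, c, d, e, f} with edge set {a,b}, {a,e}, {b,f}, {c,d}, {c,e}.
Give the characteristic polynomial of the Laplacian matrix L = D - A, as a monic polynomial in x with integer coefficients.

Reading degrees in the order [a, b, c, d, e, f] gives [2, 2, 2, 1, 2, 1]; set D = diag(2, 2, 2, 1, 2, 1) and form L = D - A. Computing det(xI - L) by cofactor expansion (or equivalently via sum-over-permutations) gives x^6 - 10x^5 + 36x^4 - 56x^3 + 35x^2 - 6x. The constant term is 0 because L is singular (the all-ones vector lies in its kernel).

x^6 - 10x^5 + 36x^4 - 56x^3 + 35x^2 - 6x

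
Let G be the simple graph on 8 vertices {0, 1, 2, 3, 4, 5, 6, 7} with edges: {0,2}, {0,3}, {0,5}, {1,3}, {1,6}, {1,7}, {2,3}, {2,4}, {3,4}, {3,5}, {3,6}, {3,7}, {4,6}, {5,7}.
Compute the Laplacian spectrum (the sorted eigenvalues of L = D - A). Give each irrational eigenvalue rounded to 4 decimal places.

Reading degrees in the order [0, 1, 2, 3, 4, 5, 6, 7] gives [3, 3, 3, 7, 3, 3, 3, 3]; set D = diag(3, 3, 3, 7, 3, 3, 3, 3) and form L = D - A. The multiplicity of 0 as a Laplacian eigenvalue equals the number of connected components. The largest eigenvalue, 8, is at most the vertex count 8.

[0, 1.7530, 1.7530, 3.4450, 3.4450, 4.8019, 4.8019, 8]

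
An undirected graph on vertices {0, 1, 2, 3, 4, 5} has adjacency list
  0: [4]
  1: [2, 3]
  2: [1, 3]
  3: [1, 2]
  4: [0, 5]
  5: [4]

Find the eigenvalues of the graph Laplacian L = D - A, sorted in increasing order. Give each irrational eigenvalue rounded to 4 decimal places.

With the vertex order [0, 1, 2, 3, 4, 5], the degrees are [1, 2, 2, 2, 2, 1], giving D = diag(1, 2, 2, 2, 2, 1) and L = D - A. L is symmetric positive semidefinite, so every eigenvalue is real and nonnegative. The 2 zero eigenvalues correspond to the 2 connected components. The largest eigenvalue, 3, is at most the vertex count 6. There are 2 zeros in the spectrum, matching the 2 components.

[0, 0, 1, 3, 3, 3]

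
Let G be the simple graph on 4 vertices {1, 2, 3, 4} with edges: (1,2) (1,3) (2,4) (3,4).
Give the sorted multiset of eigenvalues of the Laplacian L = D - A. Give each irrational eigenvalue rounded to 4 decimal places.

Each diagonal entry of L is the vertex degree and each off-diagonal entry is -1 where an edge is present, 0 otherwise; in the order [1, 2, 3, 4] the diagonal is [2, 2, 2, 2]. The multiplicity of 0 as a Laplacian eigenvalue equals the number of connected components. There is one zero in the spectrum, matching the 1 component.

[0, 2, 2, 4]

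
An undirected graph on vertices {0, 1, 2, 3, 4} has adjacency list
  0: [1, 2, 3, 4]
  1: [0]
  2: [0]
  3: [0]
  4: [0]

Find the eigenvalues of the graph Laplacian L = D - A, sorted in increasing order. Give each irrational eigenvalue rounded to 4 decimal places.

Reading degrees in the order [0, 1, 2, 3, 4] gives [4, 1, 1, 1, 1]; set D = diag(4, 1, 1, 1, 1) and form L = D - A. L is symmetric positive semidefinite, so every eigenvalue is real and nonnegative. The largest eigenvalue, 5, is at most the vertex count 5.

[0, 1, 1, 1, 5]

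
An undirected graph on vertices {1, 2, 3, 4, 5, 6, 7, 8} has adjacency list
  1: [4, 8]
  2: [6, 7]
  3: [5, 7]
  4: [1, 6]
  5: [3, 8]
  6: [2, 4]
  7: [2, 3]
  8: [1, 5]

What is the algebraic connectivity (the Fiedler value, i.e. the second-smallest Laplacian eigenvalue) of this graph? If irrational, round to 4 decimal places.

Reading degrees in the order [1, 2, 3, 4, 5, 6, 7, 8] gives [2, 2, 2, 2, 2, 2, 2, 2]; set D = diag(2, 2, 2, 2, 2, 2, 2, 2) and form L = D - A. The smallest Laplacian eigenvalue is always 0. The next one, lambda_2 = 0.5858, measures how hard the graph is to disconnect: larger values mean better connectivity. By the matrix-tree theorem the graph has (1/8) * product of the nonzero eigenvalues = 8 spanning trees.

0.5858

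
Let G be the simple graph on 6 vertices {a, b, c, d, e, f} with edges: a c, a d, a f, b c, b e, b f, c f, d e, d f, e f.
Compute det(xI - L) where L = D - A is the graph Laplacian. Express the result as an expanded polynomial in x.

x^6 - 20x^5 + 155x^4 - 580x^3 + 1045x^2 - 726x

Reading degrees in the order [a, b, c, d, e, f] gives [3, 3, 3, 3, 3, 5]; set D = diag(3, 3, 3, 3, 3, 5) and form L = D - A. L has integer entries, so p(x) = det(xI - L) has integer coefficients. Expanding the determinant yields x^6 - 20x^5 + 155x^4 - 580x^3 + 1045x^2 - 726x. Since p(0) = det(-L) = 0, x divides p(x). The largest eigenvalue, 6, is at most the vertex count 6.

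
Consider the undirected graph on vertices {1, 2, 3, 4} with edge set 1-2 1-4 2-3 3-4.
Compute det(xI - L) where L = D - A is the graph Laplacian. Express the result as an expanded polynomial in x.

x^4 - 8x^3 + 20x^2 - 16x

Each diagonal entry of L is the vertex degree and each off-diagonal entry is -1 where an edge is present, 0 otherwise; in the order [1, 2, 3, 4] the diagonal is [2, 2, 2, 2]. L has integer entries, so p(x) = det(xI - L) has integer coefficients. Expanding the determinant yields x^4 - 8x^3 + 20x^2 - 16x. Since p(0) = det(-L) = 0, x divides p(x). By the matrix-tree theorem the graph has (1/4) * product of the nonzero eigenvalues = 4 spanning trees. The eigenvalues sum to 8, which equals trace(L) = 2|E|.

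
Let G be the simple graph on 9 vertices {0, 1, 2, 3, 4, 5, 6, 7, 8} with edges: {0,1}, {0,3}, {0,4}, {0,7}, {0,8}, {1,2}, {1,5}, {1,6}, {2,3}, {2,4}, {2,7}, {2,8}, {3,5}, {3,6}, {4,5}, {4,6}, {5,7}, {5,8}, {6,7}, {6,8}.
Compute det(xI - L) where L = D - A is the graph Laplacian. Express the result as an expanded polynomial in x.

x^9 - 40x^8 + 690x^7 - 6720x^6 + 40485x^5 - 154704x^4 + 366560x^3 - 492800x^2 + 288000x

Reading degrees in the order [0, 1, 2, 3, 4, 5, 6, 7, 8] gives [5, 4, 5, 4, 4, 5, 5, 4, 4]; set D = diag(5, 4, 5, 4, 4, 5, 5, 4, 4) and form L = D - A. The eigenvalues of L are [0, 4, 4, 4, 4, 5, 5, 5, 9]; the characteristic polynomial is the product of (x - lambda_i), which multiplies out to x^9 - 40x^8 + 690x^7 - 6720x^6 + 40485x^5 - 154704x^4 + 366560x^3 - 492800x^2 + 288000x. The constant term is 0 because L is singular (the all-ones vector lies in its kernel). There is one zero in the spectrum, matching the 1 component. The eigenvalues sum to 40, which equals trace(L) = 2|E|.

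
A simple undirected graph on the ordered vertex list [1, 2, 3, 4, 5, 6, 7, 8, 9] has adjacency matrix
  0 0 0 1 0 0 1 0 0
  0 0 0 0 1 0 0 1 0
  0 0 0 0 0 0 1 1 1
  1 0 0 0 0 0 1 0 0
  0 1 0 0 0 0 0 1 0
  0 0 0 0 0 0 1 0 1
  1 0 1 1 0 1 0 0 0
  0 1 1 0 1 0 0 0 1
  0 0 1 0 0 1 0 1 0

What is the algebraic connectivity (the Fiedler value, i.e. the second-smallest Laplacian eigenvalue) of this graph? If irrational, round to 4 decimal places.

With the vertex order [1, 2, 3, 4, 5, 6, 7, 8, 9], the degrees are [2, 2, 3, 2, 2, 2, 4, 4, 3], giving D = diag(2, 2, 3, 2, 2, 2, 4, 4, 3) and L = D - A. The sorted Laplacian eigenvalues are [0, 0.3864, 1.1053, 2.2732, 3, 3, 3.6335, 5.1254, 5.4763]; the algebraic connectivity is the second entry, 0.3864. The largest eigenvalue, 5.4763, is at most the vertex count 9.

0.3864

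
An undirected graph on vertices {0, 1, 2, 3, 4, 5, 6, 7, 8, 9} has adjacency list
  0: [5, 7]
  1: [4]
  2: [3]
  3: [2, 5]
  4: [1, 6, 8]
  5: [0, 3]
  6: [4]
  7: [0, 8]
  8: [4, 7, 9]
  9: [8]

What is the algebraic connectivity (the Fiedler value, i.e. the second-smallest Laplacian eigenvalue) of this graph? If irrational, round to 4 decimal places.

0.1236

Each diagonal entry of L is the vertex degree and each off-diagonal entry is -1 where an edge is present, 0 otherwise; in the order [0, 1, 2, 3, 4, 5, 6, 7, 8, 9] the diagonal is [2, 1, 1, 2, 3, 2, 1, 2, 3, 1]. Computing the eigenvalues of L and sorting gives [0, 0.1236, 0.4790, 0.7723, 1, 1.5904, 2.5350, 3.1669, 3.6885, 4.6442]. The Fiedler value lambda_2 = 0.1236 is strictly positive, so the graph is connected. There is one zero in the spectrum, matching the 1 component.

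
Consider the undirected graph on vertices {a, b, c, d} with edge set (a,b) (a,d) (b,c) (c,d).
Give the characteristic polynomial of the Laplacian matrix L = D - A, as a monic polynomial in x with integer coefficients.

Reading degrees in the order [a, b, c, d] gives [2, 2, 2, 2]; set D = diag(2, 2, 2, 2) and form L = D - A. Computing det(xI - L) by cofactor expansion (or equivalently via sum-over-permutations) gives x^4 - 8x^3 + 20x^2 - 16x. The coefficient of x^3 equals -trace(L) = -8, matching the sum of degrees. The eigenvalues sum to 8, which equals trace(L) = 2|E|.

x^4 - 8x^3 + 20x^2 - 16x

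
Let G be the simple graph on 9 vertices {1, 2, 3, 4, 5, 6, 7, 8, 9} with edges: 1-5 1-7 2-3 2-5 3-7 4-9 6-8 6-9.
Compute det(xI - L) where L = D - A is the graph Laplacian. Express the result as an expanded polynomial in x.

Reading degrees in the order [1, 2, 3, 4, 5, 6, 7, 8, 9] gives [2, 2, 2, 1, 2, 2, 2, 1, 2]; set D = diag(2, 2, 2, 1, 2, 2, 2, 1, 2) and form L = D - A. Computing det(xI - L) by cofactor expansion (or equivalently via sum-over-permutations) gives x^9 - 16x^8 + 105x^7 - 364x^6 + 715x^5 - 790x^4 + 450x^3 - 100x^2. The coefficient of x^8 equals -trace(L) = -16, matching the sum of degrees. The eigenvalues sum to 16, which equals trace(L) = 2|E|.

x^9 - 16x^8 + 105x^7 - 364x^6 + 715x^5 - 790x^4 + 450x^3 - 100x^2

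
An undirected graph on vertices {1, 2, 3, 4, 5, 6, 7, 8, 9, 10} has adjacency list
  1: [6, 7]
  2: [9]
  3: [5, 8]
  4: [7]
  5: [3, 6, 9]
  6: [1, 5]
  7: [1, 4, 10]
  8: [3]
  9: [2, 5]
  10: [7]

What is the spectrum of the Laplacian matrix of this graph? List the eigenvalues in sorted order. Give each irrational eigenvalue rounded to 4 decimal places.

Reading degrees in the order [1, 2, 3, 4, 5, 6, 7, 8, 9, 10] gives [2, 1, 2, 1, 3, 2, 3, 1, 2, 1]; set D = diag(2, 1, 2, 1, 3, 2, 3, 1, 2, 1) and form L = D - A. L is symmetric positive semidefinite, so every eigenvalue is real and nonnegative. By the matrix-tree theorem the graph has (1/10) * product of the nonzero eigenvalues = 1 spanning tree.

[0, 0.1392, 0.3820, 0.8299, 1, 1.7459, 2.6180, 2.6889, 4.1149, 4.4812]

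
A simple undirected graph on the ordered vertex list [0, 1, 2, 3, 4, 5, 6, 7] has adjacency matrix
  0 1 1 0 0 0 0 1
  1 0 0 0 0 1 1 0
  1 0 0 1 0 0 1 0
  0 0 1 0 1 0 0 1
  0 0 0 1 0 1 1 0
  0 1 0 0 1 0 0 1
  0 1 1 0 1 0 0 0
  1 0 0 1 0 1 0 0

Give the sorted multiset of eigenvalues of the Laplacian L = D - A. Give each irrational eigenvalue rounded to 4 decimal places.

Reading degrees in the order [0, 1, 2, 3, 4, 5, 6, 7] gives [3, 3, 3, 3, 3, 3, 3, 3]; set D = diag(3, 3, 3, 3, 3, 3, 3, 3) and form L = D - A. L is symmetric positive semidefinite, so every eigenvalue is real and nonnegative. The single zero eigenvalue shows the graph is connected.

[0, 2, 2, 2, 4, 4, 4, 6]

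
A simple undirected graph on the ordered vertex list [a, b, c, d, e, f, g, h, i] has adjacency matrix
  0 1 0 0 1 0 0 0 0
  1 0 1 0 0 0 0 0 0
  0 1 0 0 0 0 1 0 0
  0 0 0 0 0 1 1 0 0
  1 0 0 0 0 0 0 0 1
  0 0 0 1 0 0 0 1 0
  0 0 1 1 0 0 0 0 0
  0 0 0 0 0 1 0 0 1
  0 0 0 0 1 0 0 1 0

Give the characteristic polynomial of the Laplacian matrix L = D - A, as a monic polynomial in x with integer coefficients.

x^9 - 18x^8 + 135x^7 - 546x^6 + 1287x^5 - 1782x^4 + 1386x^3 - 540x^2 + 81x

Reading degrees in the order [a, b, c, d, e, f, g, h, i] gives [2, 2, 2, 2, 2, 2, 2, 2, 2]; set D = diag(2, 2, 2, 2, 2, 2, 2, 2, 2) and form L = D - A. Computing det(xI - L) by cofactor expansion (or equivalently via sum-over-permutations) gives x^9 - 18x^8 + 135x^7 - 546x^6 + 1287x^5 - 1782x^4 + 1386x^3 - 540x^2 + 81x. Since p(0) = det(-L) = 0, x divides p(x).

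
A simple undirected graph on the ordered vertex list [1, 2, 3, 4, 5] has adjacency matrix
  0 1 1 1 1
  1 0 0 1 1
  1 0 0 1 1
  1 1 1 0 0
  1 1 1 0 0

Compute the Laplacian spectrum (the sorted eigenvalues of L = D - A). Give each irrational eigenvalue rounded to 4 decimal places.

[0, 3, 3, 5, 5]

Reading degrees in the order [1, 2, 3, 4, 5] gives [4, 3, 3, 3, 3]; set D = diag(4, 3, 3, 3, 3) and form L = D - A. Diagonalising L (or applying a numerical eigensolver to the 5x5 matrix) gives the spectrum above. The single zero eigenvalue shows the graph is connected. The eigenvalues sum to 16, which equals trace(L) = 2|E|.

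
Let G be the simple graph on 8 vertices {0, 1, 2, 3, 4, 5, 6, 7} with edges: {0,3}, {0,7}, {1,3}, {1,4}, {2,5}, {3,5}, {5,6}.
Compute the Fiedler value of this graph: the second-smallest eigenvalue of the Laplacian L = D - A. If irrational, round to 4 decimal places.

Each diagonal entry of L is the vertex degree and each off-diagonal entry is -1 where an edge is present, 0 otherwise; in the order [0, 1, 2, 3, 4, 5, 6, 7] the diagonal is [2, 2, 1, 3, 1, 3, 1, 1]. The sorted Laplacian eigenvalues are [0, 0.3065, 0.3820, 1, 1.6703, 2.6180, 3.3297, 4.6935]; the algebraic connectivity is the second entry, 0.3065. The largest eigenvalue, 4.6935, is at most the vertex count 8.

0.3065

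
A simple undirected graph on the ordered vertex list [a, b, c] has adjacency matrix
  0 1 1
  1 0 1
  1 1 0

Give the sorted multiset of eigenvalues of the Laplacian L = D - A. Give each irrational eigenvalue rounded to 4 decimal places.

[0, 3, 3]

Each diagonal entry of L is the vertex degree and each off-diagonal entry is -1 where an edge is present, 0 otherwise; in the order [a, b, c] the diagonal is [2, 2, 2]. The multiplicity of 0 as a Laplacian eigenvalue equals the number of connected components. By the matrix-tree theorem the graph has (1/3) * product of the nonzero eigenvalues = 3 spanning trees.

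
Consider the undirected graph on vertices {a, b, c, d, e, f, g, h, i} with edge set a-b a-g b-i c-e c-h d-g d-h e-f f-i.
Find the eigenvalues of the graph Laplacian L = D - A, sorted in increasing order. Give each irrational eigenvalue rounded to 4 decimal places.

[0, 0.4679, 0.4679, 1.6527, 1.6527, 3, 3, 3.8794, 3.8794]

Reading degrees in the order [a, b, c, d, e, f, g, h, i] gives [2, 2, 2, 2, 2, 2, 2, 2, 2]; set D = diag(2, 2, 2, 2, 2, 2, 2, 2, 2) and form L = D - A. The multiplicity of 0 as a Laplacian eigenvalue equals the number of connected components. The eigenvalues sum to 18, which equals trace(L) = 2|E|.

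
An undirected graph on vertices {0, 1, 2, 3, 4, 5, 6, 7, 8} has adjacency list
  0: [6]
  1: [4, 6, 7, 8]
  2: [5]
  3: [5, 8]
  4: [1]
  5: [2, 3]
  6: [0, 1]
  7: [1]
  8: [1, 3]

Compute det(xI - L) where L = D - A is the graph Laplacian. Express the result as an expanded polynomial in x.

x^9 - 16x^8 + 102x^7 - 336x^6 + 619x^5 - 644x^4 + 363x^3 - 98x^2 + 9x

With the vertex order [0, 1, 2, 3, 4, 5, 6, 7, 8], the degrees are [1, 4, 1, 2, 1, 2, 2, 1, 2], giving D = diag(1, 4, 1, 2, 1, 2, 2, 1, 2) and L = D - A. L has integer entries, so p(x) = det(xI - L) has integer coefficients. Expanding the determinant yields x^9 - 16x^8 + 102x^7 - 336x^6 + 619x^5 - 644x^4 + 363x^3 - 98x^2 + 9x. The coefficient of x^8 equals -trace(L) = -16, matching the sum of degrees. The eigenvalues sum to 16, which equals trace(L) = 2|E|. The largest eigenvalue, 5.1743, is at most the vertex count 9.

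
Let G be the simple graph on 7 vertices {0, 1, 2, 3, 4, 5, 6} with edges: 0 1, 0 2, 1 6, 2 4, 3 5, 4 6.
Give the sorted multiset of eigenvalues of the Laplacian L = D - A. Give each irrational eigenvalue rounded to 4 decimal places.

[0, 0, 1.3820, 1.3820, 2, 3.6180, 3.6180]

Each diagonal entry of L is the vertex degree and each off-diagonal entry is -1 where an edge is present, 0 otherwise; in the order [0, 1, 2, 3, 4, 5, 6] the diagonal is [2, 2, 2, 1, 2, 1, 2]. The multiplicity of 0 as a Laplacian eigenvalue equals the number of connected components. The 2 zero eigenvalues correspond to the 2 connected components. There are 2 zeros in the spectrum, matching the 2 components.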